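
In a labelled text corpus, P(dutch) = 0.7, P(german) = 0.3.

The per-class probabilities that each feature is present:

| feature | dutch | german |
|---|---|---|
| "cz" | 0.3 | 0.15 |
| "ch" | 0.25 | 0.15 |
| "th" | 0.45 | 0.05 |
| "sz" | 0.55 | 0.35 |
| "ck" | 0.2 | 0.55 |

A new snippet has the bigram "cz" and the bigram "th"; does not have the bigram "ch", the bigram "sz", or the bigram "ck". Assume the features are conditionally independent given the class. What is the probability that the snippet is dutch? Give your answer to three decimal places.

0.979

dutch: 0.7 × 0.3 × (1−0.25) × 0.45 × (1−0.55) × (1−0.2) = 0.025515
german: 0.3 × 0.15 × (1−0.15) × 0.05 × (1−0.35) × (1−0.55) = 0.00055940625
P(dutch | x) = 0.025515 / 0.02607440625 ≈ 0.979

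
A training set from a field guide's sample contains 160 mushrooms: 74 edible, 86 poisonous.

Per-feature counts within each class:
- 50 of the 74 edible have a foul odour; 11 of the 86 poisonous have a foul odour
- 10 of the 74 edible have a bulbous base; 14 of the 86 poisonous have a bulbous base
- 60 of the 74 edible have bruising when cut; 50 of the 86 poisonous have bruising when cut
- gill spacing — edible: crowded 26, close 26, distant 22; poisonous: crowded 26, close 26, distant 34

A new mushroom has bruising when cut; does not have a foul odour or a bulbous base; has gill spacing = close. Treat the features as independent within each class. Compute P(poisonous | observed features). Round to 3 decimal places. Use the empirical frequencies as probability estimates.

0.651

edible: (74/160) × (24/74) × (64/74) × (60/74) × (26/74) ≈ 0.0369573
poisonous: (86/160) × (75/86) × (72/86) × (50/86) × (26/86) ≈ 0.0689798
P(poisonous | x) = 0.0689798 / 0.1059371 ≈ 0.651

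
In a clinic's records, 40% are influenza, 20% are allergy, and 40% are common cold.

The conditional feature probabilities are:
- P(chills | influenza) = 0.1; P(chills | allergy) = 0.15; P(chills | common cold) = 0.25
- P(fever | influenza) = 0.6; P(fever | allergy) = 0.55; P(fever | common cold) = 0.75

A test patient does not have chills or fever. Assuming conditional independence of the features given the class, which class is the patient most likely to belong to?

influenza

influenza: 0.4 × (1−0.1) × (1−0.6) = 0.144
allergy: 0.2 × (1−0.15) × (1−0.55) = 0.0765
common cold: 0.4 × (1−0.25) × (1−0.75) = 0.075
Highest score → influenza.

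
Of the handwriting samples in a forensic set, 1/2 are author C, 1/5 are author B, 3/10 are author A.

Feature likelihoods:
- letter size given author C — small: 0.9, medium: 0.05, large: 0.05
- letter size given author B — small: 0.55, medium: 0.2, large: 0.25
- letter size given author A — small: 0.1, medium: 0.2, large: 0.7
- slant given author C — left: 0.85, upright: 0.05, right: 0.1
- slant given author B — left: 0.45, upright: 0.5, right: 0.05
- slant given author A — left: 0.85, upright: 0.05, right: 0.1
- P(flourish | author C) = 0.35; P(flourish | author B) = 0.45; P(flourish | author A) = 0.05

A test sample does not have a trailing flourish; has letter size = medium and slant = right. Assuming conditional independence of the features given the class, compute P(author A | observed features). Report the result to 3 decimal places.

author C: 0.5 × 0.05 × 0.1 × (1−0.35) = 0.001625
author B: 0.2 × 0.2 × 0.05 × (1−0.45) = 0.0011
author A: 0.3 × 0.2 × 0.1 × (1−0.05) = 0.0057
P(author A | x) = 0.0057 / 0.008425 ≈ 0.677

0.677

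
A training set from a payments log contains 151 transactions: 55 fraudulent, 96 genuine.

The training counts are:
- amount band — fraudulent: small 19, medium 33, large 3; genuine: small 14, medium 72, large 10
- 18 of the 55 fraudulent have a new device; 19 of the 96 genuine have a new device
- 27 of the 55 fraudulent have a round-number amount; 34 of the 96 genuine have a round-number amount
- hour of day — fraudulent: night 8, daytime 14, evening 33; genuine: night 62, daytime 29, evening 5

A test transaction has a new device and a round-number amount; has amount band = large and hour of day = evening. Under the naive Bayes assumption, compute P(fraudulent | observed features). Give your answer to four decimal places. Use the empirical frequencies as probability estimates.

0.8879

fraudulent: (55/151) × (3/55) × (18/55) × (27/55) × (33/55) ≈ 0.00191517
genuine: (96/151) × (10/96) × (19/96) × (34/96) × (5/96) ≈ 0.000241775
P(fraudulent | x) = 0.00191517 / 0.002156945 ≈ 0.8879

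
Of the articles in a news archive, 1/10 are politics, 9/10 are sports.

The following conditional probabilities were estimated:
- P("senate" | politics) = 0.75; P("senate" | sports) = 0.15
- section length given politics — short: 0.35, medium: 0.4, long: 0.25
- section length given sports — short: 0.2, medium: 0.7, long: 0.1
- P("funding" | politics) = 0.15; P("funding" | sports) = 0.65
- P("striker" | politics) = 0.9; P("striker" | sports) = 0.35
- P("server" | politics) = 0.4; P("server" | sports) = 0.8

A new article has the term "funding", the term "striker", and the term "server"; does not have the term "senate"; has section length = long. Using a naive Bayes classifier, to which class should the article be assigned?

sports

politics: 0.1 × (1−0.75) × 0.25 × 0.15 × 0.9 × 0.4 = 0.0003375
sports: 0.9 × (1−0.15) × 0.1 × 0.65 × 0.35 × 0.8 = 0.013923
Highest score → sports.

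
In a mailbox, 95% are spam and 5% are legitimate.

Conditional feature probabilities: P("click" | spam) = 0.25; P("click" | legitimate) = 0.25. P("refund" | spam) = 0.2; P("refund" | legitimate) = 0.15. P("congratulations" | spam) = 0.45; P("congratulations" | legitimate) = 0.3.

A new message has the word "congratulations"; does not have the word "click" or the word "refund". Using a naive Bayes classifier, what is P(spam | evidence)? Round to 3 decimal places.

spam: 0.95 × (1−0.25) × (1−0.2) × 0.45 = 0.2565
legitimate: 0.05 × (1−0.25) × (1−0.15) × 0.3 = 0.0095625
P(spam | x) = 0.2565 / 0.2660625 ≈ 0.964

0.964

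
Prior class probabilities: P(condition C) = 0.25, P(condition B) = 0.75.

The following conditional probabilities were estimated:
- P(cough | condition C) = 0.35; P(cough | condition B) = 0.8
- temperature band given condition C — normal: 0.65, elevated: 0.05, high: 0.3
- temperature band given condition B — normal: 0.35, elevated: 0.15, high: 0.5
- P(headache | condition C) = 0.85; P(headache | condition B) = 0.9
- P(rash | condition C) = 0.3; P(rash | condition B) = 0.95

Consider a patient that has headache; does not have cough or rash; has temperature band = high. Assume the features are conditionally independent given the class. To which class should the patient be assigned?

condition C

condition C: 0.25 × (1−0.35) × 0.3 × 0.85 × (1−0.3) = 0.02900625
condition B: 0.75 × (1−0.8) × 0.5 × 0.9 × (1−0.95) = 0.003375
Highest score → condition C.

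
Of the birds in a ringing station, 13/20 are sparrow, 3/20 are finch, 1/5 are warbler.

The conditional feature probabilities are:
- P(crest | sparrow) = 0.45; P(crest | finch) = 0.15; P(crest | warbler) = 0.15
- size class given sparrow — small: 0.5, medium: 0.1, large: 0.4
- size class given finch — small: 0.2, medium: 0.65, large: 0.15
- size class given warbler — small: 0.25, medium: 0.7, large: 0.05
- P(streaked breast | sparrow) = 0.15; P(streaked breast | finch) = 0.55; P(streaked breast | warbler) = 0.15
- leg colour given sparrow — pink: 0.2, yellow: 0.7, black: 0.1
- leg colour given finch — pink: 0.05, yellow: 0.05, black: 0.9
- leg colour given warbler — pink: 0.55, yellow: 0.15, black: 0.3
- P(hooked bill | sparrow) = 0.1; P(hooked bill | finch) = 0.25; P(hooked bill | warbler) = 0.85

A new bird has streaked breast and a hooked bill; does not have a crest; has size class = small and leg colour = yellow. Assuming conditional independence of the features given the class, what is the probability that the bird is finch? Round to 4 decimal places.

0.0612

sparrow: 0.65 × (1−0.45) × 0.5 × 0.15 × 0.7 × 0.1 = 0.001876875
finch: 0.15 × (1−0.15) × 0.2 × 0.55 × 0.05 × 0.25 = 0.0001753125
warbler: 0.2 × (1−0.15) × 0.25 × 0.15 × 0.15 × 0.85 = 0.0008128125
P(finch | x) = 0.0001753125 / 0.002865 ≈ 0.0612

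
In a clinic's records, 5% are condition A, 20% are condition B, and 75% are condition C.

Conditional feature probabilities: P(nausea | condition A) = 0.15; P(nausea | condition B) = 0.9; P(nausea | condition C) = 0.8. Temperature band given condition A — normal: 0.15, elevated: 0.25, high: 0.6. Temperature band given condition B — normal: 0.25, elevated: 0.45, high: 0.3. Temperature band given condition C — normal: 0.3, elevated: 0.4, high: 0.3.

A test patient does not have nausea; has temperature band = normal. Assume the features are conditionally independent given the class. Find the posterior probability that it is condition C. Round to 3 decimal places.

0.798

condition A: 0.05 × (1−0.15) × 0.15 = 0.006375
condition B: 0.2 × (1−0.9) × 0.25 = 0.005
condition C: 0.75 × (1−0.8) × 0.3 = 0.045
P(condition C | x) = 0.045 / 0.056375 ≈ 0.798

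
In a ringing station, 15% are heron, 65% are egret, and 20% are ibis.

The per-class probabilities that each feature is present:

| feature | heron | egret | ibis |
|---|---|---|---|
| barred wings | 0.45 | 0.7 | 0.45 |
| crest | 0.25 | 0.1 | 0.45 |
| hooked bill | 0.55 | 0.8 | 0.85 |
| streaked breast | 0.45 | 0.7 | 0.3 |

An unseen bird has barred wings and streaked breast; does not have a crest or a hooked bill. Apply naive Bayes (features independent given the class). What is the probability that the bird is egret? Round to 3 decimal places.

0.821

heron: 0.15 × 0.45 × (1−0.25) × (1−0.55) × 0.45 = 0.0102515625
egret: 0.65 × 0.7 × (1−0.1) × (1−0.8) × 0.7 = 0.05733
ibis: 0.2 × 0.45 × (1−0.45) × (1−0.85) × 0.3 = 0.0022275
P(egret | x) = 0.05733 / 0.0698090625 ≈ 0.821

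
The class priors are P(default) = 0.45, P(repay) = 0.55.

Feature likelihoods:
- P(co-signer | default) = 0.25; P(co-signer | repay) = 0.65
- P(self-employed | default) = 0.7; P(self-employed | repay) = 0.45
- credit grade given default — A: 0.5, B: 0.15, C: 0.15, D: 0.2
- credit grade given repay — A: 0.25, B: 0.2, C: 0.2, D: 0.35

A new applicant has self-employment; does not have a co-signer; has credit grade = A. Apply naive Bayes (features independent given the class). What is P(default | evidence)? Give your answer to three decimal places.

default: 0.45 × (1−0.25) × 0.7 × 0.5 = 0.118125
repay: 0.55 × (1−0.65) × 0.45 × 0.25 = 0.02165625
P(default | x) = 0.118125 / 0.13978125 ≈ 0.845

0.845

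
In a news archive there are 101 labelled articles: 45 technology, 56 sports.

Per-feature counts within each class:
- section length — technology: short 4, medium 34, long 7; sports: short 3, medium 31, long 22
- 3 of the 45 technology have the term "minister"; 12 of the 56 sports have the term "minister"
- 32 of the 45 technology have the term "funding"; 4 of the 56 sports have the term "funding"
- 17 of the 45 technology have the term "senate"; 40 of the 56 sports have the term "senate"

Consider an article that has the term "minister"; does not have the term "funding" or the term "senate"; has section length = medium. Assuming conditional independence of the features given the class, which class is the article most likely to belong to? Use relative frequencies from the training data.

sports

technology: (45/101) × (34/45) × (3/45) × (13/45) × (28/45) ≈ 0.00403406
sports: (56/101) × (31/56) × (12/56) × (52/56) × (16/56) ≈ 0.0174494
Highest score → sports.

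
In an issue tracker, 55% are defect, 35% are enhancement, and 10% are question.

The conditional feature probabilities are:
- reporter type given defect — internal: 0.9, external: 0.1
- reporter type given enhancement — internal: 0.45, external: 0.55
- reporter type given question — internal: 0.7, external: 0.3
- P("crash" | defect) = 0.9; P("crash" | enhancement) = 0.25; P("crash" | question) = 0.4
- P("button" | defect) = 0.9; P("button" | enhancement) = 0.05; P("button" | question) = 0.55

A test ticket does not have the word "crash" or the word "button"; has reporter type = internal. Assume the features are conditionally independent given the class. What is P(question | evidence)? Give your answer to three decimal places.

defect: 0.55 × 0.9 × (1−0.9) × (1−0.9) = 0.00495
enhancement: 0.35 × 0.45 × (1−0.25) × (1−0.05) = 0.11221875
question: 0.1 × 0.7 × (1−0.4) × (1−0.55) = 0.0189
P(question | x) = 0.0189 / 0.13606875 ≈ 0.139

0.139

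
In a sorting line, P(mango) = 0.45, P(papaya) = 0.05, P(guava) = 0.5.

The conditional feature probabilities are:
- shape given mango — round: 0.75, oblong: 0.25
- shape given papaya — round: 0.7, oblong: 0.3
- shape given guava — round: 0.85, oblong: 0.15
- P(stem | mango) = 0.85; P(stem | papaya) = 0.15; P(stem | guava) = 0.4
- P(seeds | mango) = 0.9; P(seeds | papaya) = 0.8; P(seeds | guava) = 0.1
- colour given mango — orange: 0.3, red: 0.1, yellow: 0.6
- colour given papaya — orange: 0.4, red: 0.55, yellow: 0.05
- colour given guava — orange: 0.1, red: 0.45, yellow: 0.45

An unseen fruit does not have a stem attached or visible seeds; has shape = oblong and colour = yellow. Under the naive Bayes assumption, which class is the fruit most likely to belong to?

mango: 0.45 × 0.25 × (1−0.85) × (1−0.9) × 0.6 = 0.0010125
papaya: 0.05 × 0.3 × (1−0.15) × (1−0.8) × 0.05 = 0.0001275
guava: 0.5 × 0.15 × (1−0.4) × (1−0.1) × 0.45 = 0.018225
Highest score → guava.

guava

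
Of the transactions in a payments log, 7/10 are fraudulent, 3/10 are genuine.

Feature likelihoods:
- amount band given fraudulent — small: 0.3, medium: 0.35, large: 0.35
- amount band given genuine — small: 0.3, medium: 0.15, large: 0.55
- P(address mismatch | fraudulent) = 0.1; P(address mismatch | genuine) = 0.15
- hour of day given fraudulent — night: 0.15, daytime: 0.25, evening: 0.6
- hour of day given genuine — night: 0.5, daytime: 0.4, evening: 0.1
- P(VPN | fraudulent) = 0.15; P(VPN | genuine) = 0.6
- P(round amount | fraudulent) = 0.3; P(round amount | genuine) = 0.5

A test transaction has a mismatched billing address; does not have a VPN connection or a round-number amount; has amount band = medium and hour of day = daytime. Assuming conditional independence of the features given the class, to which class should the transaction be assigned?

fraudulent: 0.7 × 0.35 × 0.1 × 0.25 × (1−0.15) × (1−0.3) = 0.003644375
genuine: 0.3 × 0.15 × 0.15 × 0.4 × (1−0.6) × (1−0.5) = 0.00054
Highest score → fraudulent.

fraudulent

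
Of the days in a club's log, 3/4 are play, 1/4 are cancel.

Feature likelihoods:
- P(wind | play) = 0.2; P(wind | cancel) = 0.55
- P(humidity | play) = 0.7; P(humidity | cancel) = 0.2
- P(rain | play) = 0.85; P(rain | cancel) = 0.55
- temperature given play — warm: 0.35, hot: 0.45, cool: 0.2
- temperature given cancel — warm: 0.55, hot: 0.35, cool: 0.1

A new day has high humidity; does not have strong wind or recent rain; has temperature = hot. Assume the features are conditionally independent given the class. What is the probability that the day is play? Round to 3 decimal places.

play: 0.75 × (1−0.2) × 0.7 × (1−0.85) × 0.45 = 0.02835
cancel: 0.25 × (1−0.55) × 0.2 × (1−0.55) × 0.35 = 0.00354375
P(play | x) = 0.02835 / 0.03189375 ≈ 0.889

0.889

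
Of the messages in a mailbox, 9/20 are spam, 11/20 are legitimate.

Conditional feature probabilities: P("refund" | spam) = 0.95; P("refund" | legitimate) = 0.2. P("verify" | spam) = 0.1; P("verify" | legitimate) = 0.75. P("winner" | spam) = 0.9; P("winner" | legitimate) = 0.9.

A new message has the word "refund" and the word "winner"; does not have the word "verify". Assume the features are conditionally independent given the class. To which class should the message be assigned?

spam: 0.45 × 0.95 × (1−0.1) × 0.9 = 0.346275
legitimate: 0.55 × 0.2 × (1−0.75) × 0.9 = 0.02475
Highest score → spam.

spam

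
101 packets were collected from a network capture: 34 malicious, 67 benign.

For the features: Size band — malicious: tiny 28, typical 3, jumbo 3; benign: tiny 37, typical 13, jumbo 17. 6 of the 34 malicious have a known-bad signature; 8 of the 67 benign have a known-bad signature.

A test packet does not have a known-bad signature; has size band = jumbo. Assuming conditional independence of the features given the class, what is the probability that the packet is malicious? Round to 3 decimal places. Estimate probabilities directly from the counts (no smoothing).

0.142

malicious: (34/101) × (3/34) × (28/34) ≈ 0.0244613
benign: (67/101) × (17/67) × (59/67) ≈ 0.148219
P(malicious | x) = 0.0244613 / 0.1726803 ≈ 0.142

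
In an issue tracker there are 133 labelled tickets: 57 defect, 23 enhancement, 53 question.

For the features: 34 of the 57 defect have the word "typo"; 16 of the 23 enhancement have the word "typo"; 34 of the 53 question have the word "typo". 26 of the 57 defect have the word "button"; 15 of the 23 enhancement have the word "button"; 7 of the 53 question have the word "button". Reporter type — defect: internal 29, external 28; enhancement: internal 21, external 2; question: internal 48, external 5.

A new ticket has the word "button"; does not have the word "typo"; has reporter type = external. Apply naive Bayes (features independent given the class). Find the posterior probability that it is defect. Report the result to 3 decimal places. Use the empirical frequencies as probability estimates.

defect: (57/133) × (23/57) × (26/57) × (28/57) ≈ 0.0387488
enhancement: (23/133) × (7/23) × (15/23) × (2/23) ≈ 0.00298478
question: (53/133) × (19/53) × (7/53) × (5/53) ≈ 0.00177999
P(defect | x) = 0.0387488 / 0.04351357 ≈ 0.890

0.890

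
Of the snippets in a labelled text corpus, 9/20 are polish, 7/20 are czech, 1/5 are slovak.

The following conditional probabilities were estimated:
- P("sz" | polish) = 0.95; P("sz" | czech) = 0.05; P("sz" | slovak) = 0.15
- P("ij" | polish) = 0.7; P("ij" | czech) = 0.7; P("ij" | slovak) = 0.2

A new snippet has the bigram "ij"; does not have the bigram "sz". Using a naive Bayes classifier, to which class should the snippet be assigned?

polish: 0.45 × (1−0.95) × 0.7 = 0.01575
czech: 0.35 × (1−0.05) × 0.7 = 0.23275
slovak: 0.2 × (1−0.15) × 0.2 = 0.034
Highest score → czech.

czech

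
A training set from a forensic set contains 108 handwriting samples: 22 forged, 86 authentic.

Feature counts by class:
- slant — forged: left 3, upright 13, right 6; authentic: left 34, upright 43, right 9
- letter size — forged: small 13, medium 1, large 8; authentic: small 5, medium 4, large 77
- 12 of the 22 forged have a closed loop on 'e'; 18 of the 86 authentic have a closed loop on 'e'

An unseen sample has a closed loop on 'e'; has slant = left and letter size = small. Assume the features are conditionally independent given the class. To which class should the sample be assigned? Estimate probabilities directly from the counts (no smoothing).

forged

forged: (22/108) × (3/22) × (13/22) × (12/22) ≈ 0.00895317
authentic: (86/108) × (34/86) × (5/86) × (18/86) ≈ 0.0038309
Highest score → forged.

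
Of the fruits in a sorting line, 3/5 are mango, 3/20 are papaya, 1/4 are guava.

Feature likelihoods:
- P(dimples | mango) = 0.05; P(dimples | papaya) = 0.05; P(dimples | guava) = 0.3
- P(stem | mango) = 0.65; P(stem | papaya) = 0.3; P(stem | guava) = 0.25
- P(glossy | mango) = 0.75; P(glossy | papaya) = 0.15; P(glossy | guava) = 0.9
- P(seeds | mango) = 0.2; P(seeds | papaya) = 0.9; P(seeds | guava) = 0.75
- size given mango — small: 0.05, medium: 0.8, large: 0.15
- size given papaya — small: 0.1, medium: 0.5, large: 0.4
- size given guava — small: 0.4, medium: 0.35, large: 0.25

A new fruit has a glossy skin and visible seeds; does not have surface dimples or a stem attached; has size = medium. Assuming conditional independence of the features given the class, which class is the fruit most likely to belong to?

mango: 0.6 × (1−0.05) × (1−0.65) × 0.75 × 0.2 × 0.8 = 0.02394
papaya: 0.15 × (1−0.05) × (1−0.3) × 0.15 × 0.9 × 0.5 = 0.006733125
guava: 0.25 × (1−0.3) × (1−0.25) × 0.9 × 0.75 × 0.35 = 0.0310078125
Highest score → guava.

guava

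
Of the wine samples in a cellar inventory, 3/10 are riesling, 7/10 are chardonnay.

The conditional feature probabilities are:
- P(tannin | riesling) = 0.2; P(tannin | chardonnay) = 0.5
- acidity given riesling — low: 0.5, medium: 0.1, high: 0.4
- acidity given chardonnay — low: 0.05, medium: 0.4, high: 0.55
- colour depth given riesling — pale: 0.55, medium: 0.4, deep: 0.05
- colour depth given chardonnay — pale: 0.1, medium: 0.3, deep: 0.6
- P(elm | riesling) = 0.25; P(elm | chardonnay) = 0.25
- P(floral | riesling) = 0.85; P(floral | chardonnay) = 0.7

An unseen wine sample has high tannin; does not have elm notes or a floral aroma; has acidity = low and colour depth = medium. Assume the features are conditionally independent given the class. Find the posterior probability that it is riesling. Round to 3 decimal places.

0.533

riesling: 0.3 × 0.2 × 0.5 × 0.4 × (1−0.25) × (1−0.85) = 0.00135
chardonnay: 0.7 × 0.5 × 0.05 × 0.3 × (1−0.25) × (1−0.7) = 0.00118125
P(riesling | x) = 0.00135 / 0.00253125 ≈ 0.533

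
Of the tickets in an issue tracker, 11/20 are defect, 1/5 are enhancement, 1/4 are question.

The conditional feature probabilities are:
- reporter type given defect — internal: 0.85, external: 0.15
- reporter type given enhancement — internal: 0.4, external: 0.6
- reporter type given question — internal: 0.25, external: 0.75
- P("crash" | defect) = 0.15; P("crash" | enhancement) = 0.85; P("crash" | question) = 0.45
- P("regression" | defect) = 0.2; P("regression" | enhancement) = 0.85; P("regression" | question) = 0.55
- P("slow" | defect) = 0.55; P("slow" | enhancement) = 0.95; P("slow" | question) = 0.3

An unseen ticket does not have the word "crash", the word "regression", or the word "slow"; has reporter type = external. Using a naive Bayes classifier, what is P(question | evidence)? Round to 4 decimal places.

defect: 0.55 × 0.15 × (1−0.15) × (1−0.2) × (1−0.55) = 0.025245
enhancement: 0.2 × 0.6 × (1−0.85) × (1−0.85) × (1−0.95) = 0.000135
question: 0.25 × 0.75 × (1−0.45) × (1−0.55) × (1−0.3) = 0.032484375
P(question | x) = 0.032484375 / 0.057864375 ≈ 0.5614

0.5614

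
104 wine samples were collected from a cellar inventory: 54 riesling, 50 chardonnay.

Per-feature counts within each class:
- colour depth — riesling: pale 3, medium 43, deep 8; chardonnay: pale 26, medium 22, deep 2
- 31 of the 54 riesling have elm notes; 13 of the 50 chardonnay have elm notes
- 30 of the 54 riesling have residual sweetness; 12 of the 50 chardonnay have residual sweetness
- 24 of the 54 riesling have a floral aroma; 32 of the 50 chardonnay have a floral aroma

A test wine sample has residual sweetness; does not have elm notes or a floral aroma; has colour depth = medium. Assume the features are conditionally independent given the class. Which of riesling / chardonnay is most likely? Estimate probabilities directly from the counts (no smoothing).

riesling

riesling: (54/104) × (43/54) × (23/54) × (30/54) × (30/54) ≈ 0.0543531
chardonnay: (50/104) × (22/50) × (37/50) × (12/50) × (18/50) ≈ 0.0135249
Highest score → riesling.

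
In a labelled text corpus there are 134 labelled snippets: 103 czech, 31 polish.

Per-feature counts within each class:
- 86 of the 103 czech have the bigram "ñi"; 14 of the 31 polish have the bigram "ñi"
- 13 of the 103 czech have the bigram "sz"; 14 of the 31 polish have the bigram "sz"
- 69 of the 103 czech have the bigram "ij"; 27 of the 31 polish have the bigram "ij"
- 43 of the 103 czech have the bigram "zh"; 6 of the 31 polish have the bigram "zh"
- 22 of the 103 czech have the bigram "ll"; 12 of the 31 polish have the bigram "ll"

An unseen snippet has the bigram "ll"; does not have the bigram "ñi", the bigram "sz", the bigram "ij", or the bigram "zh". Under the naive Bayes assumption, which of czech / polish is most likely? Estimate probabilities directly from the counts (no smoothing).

czech

czech: (103/134) × (17/103) × (90/103) × (34/103) × (60/103) × (22/103) ≈ 0.00455293
polish: (31/134) × (17/31) × (17/31) × (4/31) × (25/31) × (12/31) ≈ 0.00280238
Highest score → czech.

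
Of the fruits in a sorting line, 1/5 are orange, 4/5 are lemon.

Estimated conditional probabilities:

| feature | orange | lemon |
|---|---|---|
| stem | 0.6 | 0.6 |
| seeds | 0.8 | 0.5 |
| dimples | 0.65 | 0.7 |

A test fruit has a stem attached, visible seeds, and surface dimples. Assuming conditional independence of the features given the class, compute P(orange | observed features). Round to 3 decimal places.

orange: 0.2 × 0.6 × 0.8 × 0.65 = 0.0624
lemon: 0.8 × 0.6 × 0.5 × 0.7 = 0.168
P(orange | x) = 0.0624 / 0.2304 ≈ 0.271

0.271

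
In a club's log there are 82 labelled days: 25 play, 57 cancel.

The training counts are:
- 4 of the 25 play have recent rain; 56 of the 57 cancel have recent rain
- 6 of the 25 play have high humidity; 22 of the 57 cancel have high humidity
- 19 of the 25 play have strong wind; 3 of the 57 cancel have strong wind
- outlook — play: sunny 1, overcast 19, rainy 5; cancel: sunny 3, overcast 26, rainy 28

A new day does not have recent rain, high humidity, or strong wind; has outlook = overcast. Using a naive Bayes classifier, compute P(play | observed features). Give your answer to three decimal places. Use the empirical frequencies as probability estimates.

play: (25/82) × (21/25) × (19/25) × (6/25) × (19/25) ≈ 0.0355013
cancel: (57/82) × (1/57) × (35/57) × (54/57) × (26/57) ≈ 0.00323591
P(play | x) = 0.0355013 / 0.03873721 ≈ 0.916

0.916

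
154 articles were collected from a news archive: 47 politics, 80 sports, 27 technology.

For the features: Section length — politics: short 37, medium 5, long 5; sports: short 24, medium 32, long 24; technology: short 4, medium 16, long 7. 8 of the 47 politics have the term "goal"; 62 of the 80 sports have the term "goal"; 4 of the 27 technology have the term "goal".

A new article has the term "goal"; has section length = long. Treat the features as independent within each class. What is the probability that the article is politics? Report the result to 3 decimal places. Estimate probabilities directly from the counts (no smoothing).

0.042

politics: (47/154) × (5/47) × (8/47) ≈ 0.00552639
sports: (80/154) × (24/80) × (62/80) ≈ 0.120779
technology: (27/154) × (7/27) × (4/27) ≈ 0.00673401
P(politics | x) = 0.00552639 / 0.1330394 ≈ 0.042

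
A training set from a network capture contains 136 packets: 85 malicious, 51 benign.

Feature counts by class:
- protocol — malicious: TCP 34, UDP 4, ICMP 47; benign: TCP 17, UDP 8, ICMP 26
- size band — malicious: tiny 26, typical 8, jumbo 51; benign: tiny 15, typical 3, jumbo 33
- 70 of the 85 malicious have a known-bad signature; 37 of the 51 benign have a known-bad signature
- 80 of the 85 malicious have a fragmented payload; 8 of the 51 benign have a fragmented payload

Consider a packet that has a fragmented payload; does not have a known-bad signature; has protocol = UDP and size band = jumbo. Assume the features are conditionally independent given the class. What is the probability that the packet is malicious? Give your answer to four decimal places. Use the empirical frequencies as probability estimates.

0.6414

malicious: (85/136) × (4/85) × (51/85) × (15/85) × (80/85) ≈ 0.002931
benign: (51/136) × (8/51) × (33/51) × (14/51) × (8/51) ≈ 0.00163898
P(malicious | x) = 0.002931 / 0.00456998 ≈ 0.6414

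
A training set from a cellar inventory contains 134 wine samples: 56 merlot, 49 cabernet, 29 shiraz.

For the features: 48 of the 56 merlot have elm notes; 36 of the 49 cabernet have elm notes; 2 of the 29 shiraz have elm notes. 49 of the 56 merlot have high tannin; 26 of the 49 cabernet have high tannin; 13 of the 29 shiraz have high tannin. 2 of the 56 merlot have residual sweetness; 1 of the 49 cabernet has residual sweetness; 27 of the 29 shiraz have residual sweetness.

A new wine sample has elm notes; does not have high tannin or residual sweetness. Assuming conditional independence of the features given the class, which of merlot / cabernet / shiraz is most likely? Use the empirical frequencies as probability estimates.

cabernet

merlot: (56/134) × (48/56) × (7/56) × (54/56) ≈ 0.043177
cabernet: (49/134) × (36/49) × (23/49) × (48/49) ≈ 0.123531
shiraz: (29/134) × (2/29) × (16/29) × (2/29) ≈ 0.00056791
Highest score → cabernet.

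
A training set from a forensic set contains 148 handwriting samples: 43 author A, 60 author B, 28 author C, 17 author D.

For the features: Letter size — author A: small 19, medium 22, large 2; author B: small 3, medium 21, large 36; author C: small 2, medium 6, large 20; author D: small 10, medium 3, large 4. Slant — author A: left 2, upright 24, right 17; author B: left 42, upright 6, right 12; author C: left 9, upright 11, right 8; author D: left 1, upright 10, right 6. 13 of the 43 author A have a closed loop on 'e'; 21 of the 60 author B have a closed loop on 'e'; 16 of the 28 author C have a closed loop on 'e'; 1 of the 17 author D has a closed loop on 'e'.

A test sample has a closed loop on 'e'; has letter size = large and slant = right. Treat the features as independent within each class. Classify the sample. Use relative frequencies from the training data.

author C

author A: (43/148) × (2/43) × (17/43) × (13/43) ≈ 0.00161519
author B: (60/148) × (36/60) × (12/60) × (21/60) ≈ 0.017027
author C: (28/148) × (20/28) × (8/28) × (16/28) ≈ 0.0220629
author D: (17/148) × (4/17) × (6/17) × (1/17) ≈ 0.000561115
Highest score → author C.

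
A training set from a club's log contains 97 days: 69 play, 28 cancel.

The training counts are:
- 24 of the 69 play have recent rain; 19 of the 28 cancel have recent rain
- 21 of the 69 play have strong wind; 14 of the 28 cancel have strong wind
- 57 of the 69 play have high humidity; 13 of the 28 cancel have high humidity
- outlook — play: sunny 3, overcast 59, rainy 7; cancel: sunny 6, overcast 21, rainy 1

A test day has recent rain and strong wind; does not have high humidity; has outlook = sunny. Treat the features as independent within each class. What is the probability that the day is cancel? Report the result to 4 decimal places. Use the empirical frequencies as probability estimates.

0.9518

play: (69/97) × (24/69) × (21/69) × (12/69) × (3/69) ≈ 0.000569396
cancel: (28/97) × (19/28) × (14/28) × (15/28) × (6/28) ≈ 0.0112429
P(cancel | x) = 0.0112429 / 0.011812296 ≈ 0.9518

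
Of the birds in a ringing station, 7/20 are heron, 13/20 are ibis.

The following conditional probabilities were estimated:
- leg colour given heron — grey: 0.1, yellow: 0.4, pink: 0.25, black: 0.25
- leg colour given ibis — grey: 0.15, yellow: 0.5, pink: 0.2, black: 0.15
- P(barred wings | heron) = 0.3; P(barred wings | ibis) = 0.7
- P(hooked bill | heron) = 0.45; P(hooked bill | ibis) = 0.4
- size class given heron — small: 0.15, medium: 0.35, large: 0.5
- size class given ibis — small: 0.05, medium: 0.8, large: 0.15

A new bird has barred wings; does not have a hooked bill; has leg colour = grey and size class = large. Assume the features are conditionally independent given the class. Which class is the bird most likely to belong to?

ibis

heron: 0.35 × 0.1 × 0.3 × (1−0.45) × 0.5 = 0.0028875
ibis: 0.65 × 0.15 × 0.7 × (1−0.4) × 0.15 = 0.0061425
Highest score → ibis.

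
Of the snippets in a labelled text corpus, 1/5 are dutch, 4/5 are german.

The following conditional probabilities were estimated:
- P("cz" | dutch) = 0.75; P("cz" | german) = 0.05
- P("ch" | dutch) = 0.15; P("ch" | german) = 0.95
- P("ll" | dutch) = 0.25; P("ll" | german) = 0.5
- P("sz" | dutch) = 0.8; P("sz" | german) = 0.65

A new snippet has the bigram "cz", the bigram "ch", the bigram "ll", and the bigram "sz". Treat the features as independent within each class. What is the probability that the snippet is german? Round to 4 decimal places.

dutch: 0.2 × 0.75 × 0.15 × 0.25 × 0.8 = 0.0045
german: 0.8 × 0.05 × 0.95 × 0.5 × 0.65 = 0.01235
P(german | x) = 0.01235 / 0.01685 ≈ 0.7329

0.7329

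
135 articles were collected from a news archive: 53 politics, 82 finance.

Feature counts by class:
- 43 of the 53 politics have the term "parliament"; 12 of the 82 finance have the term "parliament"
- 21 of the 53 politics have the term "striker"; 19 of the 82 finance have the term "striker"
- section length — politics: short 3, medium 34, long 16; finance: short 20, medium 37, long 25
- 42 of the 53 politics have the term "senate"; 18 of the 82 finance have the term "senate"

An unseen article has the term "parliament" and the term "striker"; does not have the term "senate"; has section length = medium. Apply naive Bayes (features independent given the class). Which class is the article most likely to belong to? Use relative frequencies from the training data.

politics: (53/135) × (43/53) × (21/53) × (34/53) × (11/53) ≈ 0.0168034
finance: (82/135) × (12/82) × (19/82) × (37/82) × (64/82) ≈ 0.00725339
Highest score → politics.

politics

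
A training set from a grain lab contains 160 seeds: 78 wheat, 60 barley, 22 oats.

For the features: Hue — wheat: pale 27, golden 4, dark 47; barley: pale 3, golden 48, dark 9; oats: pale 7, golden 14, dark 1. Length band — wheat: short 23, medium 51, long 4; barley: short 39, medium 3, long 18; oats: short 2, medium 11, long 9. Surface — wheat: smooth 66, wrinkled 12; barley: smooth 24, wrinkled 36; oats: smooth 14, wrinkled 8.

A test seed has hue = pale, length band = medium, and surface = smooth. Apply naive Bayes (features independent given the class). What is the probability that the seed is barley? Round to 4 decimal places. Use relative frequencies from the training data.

wheat: (78/160) × (27/78) × (51/78) × (66/78) ≈ 0.0933617
barley: (60/160) × (3/60) × (3/60) × (24/60) = 0.000375
oats: (22/160) × (7/22) × (11/22) × (14/22) ≈ 0.0139205
P(barley | x) = 0.000375 / 0.1076572 ≈ 0.0035

0.0035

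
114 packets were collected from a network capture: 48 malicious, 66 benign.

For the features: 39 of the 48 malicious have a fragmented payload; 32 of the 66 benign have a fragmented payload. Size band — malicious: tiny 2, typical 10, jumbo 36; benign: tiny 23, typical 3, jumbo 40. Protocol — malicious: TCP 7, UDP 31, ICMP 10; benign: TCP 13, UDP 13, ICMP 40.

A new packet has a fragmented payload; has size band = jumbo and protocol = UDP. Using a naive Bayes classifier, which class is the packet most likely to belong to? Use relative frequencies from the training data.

malicious

malicious: (48/114) × (39/48) × (36/48) × (31/48) ≈ 0.165707
benign: (66/114) × (32/66) × (40/66) × (13/66) ≈ 0.0335089
Highest score → malicious.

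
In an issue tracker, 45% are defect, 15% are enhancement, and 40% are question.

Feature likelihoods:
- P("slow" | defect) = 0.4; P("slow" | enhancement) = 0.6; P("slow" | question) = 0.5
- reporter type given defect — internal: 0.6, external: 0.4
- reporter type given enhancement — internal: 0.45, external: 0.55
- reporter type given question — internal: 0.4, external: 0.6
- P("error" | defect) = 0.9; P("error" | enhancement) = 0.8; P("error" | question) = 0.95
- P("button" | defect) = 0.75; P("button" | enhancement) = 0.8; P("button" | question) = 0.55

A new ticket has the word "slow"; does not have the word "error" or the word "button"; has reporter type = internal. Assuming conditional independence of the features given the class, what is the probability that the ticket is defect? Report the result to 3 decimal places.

0.441

defect: 0.45 × 0.4 × 0.6 × (1−0.9) × (1−0.75) = 0.0027
enhancement: 0.15 × 0.6 × 0.45 × (1−0.8) × (1−0.8) = 0.00162
question: 0.4 × 0.5 × 0.4 × (1−0.95) × (1−0.55) = 0.0018
P(defect | x) = 0.0027 / 0.00612 ≈ 0.441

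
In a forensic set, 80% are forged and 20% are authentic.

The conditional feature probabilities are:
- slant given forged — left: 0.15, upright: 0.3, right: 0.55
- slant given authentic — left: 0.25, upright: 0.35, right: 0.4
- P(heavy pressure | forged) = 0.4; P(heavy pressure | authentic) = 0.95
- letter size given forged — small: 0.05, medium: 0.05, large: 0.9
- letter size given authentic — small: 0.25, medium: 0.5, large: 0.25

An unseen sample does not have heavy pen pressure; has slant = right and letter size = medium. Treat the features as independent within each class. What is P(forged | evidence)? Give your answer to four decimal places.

0.8684

forged: 0.8 × 0.55 × (1−0.4) × 0.05 = 0.0132
authentic: 0.2 × 0.4 × (1−0.95) × 0.5 = 0.002
P(forged | x) = 0.0132 / 0.0152 ≈ 0.8684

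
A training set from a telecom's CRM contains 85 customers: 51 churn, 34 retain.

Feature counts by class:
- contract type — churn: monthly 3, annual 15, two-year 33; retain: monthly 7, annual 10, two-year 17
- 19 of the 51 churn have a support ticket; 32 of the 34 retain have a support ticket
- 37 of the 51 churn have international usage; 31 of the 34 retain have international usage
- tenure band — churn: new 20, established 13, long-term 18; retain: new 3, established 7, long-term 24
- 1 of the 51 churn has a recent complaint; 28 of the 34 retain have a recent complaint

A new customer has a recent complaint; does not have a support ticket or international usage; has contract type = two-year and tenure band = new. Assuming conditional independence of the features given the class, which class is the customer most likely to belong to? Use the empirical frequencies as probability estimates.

churn

churn: (51/85) × (33/51) × (32/51) × (14/51) × (20/51) × (1/51) ≈ 0.000514188
retain: (34/85) × (17/34) × (2/34) × (3/34) × (3/34) × (28/34) ≈ 0.0000754301
Highest score → churn.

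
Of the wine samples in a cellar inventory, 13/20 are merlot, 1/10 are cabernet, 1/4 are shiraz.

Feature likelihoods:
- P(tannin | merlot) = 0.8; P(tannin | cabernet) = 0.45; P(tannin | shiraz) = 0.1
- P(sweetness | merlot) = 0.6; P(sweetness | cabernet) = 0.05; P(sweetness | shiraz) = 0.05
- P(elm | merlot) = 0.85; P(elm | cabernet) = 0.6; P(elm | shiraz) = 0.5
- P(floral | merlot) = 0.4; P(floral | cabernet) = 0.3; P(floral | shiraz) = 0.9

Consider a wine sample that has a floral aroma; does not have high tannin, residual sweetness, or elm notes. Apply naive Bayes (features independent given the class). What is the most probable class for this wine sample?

shiraz

merlot: 0.65 × (1−0.8) × (1−0.6) × (1−0.85) × 0.4 = 0.00312
cabernet: 0.1 × (1−0.45) × (1−0.05) × (1−0.6) × 0.3 = 0.00627
shiraz: 0.25 × (1−0.1) × (1−0.05) × (1−0.5) × 0.9 = 0.0961875
Highest score → shiraz.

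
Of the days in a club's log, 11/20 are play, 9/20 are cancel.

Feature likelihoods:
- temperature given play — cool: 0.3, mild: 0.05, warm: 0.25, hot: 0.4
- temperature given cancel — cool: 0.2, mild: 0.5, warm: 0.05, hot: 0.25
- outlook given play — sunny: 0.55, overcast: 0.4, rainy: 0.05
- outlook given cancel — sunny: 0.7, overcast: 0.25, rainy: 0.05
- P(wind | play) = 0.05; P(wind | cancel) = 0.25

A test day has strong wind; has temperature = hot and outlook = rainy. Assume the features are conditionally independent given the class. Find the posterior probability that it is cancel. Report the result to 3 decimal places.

0.719

play: 0.55 × 0.4 × 0.05 × 0.05 = 0.00055
cancel: 0.45 × 0.25 × 0.05 × 0.25 = 0.00140625
P(cancel | x) = 0.00140625 / 0.00195625 ≈ 0.719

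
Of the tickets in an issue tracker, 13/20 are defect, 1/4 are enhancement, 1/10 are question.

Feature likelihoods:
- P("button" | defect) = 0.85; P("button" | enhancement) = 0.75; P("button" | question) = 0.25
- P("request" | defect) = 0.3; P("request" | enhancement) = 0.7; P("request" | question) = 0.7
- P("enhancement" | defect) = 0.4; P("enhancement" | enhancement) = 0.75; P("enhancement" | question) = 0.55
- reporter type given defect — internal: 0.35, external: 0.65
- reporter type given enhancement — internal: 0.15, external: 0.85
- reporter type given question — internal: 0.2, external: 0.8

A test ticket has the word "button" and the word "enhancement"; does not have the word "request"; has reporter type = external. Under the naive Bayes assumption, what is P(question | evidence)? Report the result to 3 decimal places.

defect: 0.65 × 0.85 × (1−0.3) × 0.4 × 0.65 = 0.100555
enhancement: 0.25 × 0.75 × (1−0.7) × 0.75 × 0.85 = 0.035859375
question: 0.1 × 0.25 × (1−0.7) × 0.55 × 0.8 = 0.0033
P(question | x) = 0.0033 / 0.139714375 ≈ 0.024

0.024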